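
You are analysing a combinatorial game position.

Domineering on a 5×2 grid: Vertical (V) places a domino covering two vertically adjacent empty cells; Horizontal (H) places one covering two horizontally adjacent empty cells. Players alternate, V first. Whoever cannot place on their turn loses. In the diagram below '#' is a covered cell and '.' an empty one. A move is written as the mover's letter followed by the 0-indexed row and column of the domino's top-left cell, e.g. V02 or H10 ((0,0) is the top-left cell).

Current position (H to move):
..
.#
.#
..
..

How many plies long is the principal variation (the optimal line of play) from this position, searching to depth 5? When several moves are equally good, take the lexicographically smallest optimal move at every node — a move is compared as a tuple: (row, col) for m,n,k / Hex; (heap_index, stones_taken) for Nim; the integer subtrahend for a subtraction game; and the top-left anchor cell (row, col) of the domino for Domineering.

ply 1, H at ../.#/.#/../.. | H00=-1→##/.#/.#/../..; H30=+1→../.#/.#/##/..*; H40=+1→../.#/.#/../##
ply 2, V at ../.#/.#/##/.. | V00=-1→#./##/.#/##/..*; V10=-1→../##/##/##/..
ply 3, H at #./##/.#/##/.. | H40=+1→#./##/.#/##/##*
ply 4: #./##/.#/##/## is terminal -1 (V); from ../.#/.#/../.. depth 5

PV length from [../.#/.#/../..]: 3 plies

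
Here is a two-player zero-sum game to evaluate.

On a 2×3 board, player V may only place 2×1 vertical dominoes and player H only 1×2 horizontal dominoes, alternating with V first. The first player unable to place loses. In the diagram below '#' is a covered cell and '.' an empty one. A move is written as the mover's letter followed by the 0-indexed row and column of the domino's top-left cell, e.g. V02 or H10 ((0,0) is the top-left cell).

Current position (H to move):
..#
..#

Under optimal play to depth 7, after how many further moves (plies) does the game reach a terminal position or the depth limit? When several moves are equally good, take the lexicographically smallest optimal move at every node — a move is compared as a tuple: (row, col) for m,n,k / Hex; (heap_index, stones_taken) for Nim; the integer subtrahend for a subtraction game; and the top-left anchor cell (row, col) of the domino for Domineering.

[..#/..#] H move#1: H00:+1/###/..#*, H10:+1/..#/###
[###/..#] end (terminal -1, V#2); searched ..#/..# to 7

PV length from [..#/..#]: 1 ply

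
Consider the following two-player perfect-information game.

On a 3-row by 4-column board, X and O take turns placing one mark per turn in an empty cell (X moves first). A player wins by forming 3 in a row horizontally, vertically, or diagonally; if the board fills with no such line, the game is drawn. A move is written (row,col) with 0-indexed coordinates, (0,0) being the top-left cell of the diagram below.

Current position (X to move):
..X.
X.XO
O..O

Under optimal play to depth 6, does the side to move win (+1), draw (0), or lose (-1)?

value(..X./X.XO/O..O, X) = +1

ply 1, X at ..X./X.XO/O..O | (0,0)=-1→X.X./X.XO/O..O; (0,1)=-1→.XX./X.XO/O..O; (0,3)=+1→..XX/X.XO/O..O*; (1,1)=+1→..X./XXXO/O..O; (2,1)=-1→..X./X.XO/OX.O; (2,2)=+1→..X./X.XO/O.XO
ply 2, O at ..XX/X.XO/O..O | (0,0)=-1→O.XX/X.XO/O..O*; (0,1)=-1→.OXX/X.XO/O..O; (1,1)=-1→..XX/XOXO/O..O; (2,1)=-1→..XX/X.XO/OO.O; (2,2)=-1→..XX/X.XO/O.OO
ply 3, X at O.XX/X.XO/O..O | (0,1)=+1→OXXX/X.XO/O..O*; (1,1)=+1→O.XX/XXXO/O..O; (2,1)=+1→O.XX/X.XO/OX.O; (2,2)=+1→O.XX/X.XO/O.XO
ply 4: OXXX/X.XO/O..O is terminal -1 (O); from ..X./X.XO/O..O depth 6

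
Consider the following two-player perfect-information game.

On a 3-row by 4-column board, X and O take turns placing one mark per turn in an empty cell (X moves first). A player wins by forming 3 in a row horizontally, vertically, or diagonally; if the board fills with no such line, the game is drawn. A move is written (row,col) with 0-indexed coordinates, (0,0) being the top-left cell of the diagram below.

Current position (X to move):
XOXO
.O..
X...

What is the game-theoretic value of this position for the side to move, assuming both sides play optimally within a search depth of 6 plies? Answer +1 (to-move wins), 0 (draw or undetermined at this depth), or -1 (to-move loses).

value(XOXO/.O../X..., X) = +1

p1 X@[XOXO/.O../X...]: (1,0)[XOXO/XO../X...]+1* (1,2)[XOXO/.OX./X...]-1 (1,3)[XOXO/.O.X/X...]-1 (2,1)[XOXO/.O../XX..]+1 (2,2)[XOXO/.O../X.X.]-1 (2,3)[XOXO/.O../X..X]-1
p2 O@[XOXO/XO../X...] terminal -1; root [XOXO/.O../X...] d6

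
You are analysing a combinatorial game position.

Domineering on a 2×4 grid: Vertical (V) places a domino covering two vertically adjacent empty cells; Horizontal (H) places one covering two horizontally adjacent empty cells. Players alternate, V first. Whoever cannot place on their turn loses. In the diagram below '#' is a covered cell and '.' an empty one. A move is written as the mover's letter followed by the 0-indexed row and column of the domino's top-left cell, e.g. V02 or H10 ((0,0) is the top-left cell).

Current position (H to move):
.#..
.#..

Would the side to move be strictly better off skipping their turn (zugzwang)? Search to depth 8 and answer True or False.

zugzwang(.#../.#.., H) = False

ply 1, H at .#../.#.. | H02=+1→.###/.#..*; H12=+1→.#../.###
ply 2, V at .###/.#.. | V00=-1→####/##..*
ply 3, H at ####/##.. | H12=+1→####/####*
ply 4: ####/#### is terminal -1 (V); from .#../.#.. depth 8
suppose H passes — search the same position with V to move:
pass> ply 1, V at .#../.#.. | V00=-1→##../##..; V02=+1→.##./.##.*; V03=+1→.#.#/.#.#
pass> ply 2: .##./.##. is terminal -1 (H); from .#../.#.. depth 8
for H: play +1, pass -1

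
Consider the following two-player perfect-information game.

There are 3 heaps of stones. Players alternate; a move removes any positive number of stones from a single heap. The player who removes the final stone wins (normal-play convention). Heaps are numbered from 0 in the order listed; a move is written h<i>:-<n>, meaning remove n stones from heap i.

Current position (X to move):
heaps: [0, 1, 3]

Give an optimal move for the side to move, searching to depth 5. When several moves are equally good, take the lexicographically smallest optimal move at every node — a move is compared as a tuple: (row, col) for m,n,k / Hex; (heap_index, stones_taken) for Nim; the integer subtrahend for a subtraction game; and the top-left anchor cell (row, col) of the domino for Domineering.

X's best at [(0,1,3)]: h2:-2

ply 1, X at (0,1,3) | h1:-1=-1→(0,0,3); h2:-1=-1→(0,1,2); h2:-2=+1→(0,1,1)*; h2:-3=-1→(0,1,0)
ply 2, O at (0,1,1) | h1:-1=-1→(0,0,1)*; h2:-1=-1→(0,1,0)
ply 3, X at (0,0,1) | h2:-1=+1→(0,0,0)*
ply 4: (0,0,0) is terminal -1 (O); from (0,1,3) depth 5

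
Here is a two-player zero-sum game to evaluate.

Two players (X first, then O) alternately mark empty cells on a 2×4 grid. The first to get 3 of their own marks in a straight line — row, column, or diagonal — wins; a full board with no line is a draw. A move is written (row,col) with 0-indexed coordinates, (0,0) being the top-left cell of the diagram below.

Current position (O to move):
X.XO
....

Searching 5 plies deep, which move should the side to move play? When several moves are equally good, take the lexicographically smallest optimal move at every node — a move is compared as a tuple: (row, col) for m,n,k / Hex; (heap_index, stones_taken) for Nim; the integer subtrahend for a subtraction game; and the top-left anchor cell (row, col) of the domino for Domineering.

p1 O@[X.XO/....]: (0,1)[XOXO/....]+0* (1,0)[X.XO/O...]-1 (1,1)[X.XO/.O..]-1 (1,2)[X.XO/..O.]-1 (1,3)[X.XO/...O]-1
p2 X@[XOXO/....]: (1,0)[XOXO/X...]+0* (1,1)[XOXO/.X..]+0 (1,2)[XOXO/..X.]+0 (1,3)[XOXO/...X]+0
p3 O@[XOXO/X...]: (1,1)[XOXO/XO..]+0* (1,2)[XOXO/X.O.]+0 (1,3)[XOXO/X..O]+0
p4 X@[XOXO/XO..]: (1,2)[XOXO/XOX.]+0* (1,3)[XOXO/XO.X]+0
p5 O@[XOXO/XOX.]: (1,3)[XOXO/XOXO]+0*
p6 X@[XOXO/XOXO] terminal +0; root [X.XO/....] d5

O's best at [X.XO/....]: (0,1)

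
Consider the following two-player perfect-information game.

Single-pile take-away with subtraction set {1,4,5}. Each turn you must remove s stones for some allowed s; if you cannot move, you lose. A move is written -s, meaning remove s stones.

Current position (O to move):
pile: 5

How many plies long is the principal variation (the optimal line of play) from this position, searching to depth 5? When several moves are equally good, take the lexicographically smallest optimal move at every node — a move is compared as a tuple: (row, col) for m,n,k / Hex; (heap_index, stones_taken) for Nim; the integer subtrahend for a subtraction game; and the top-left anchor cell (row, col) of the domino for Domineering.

p1 O@[5]: -1[4]-1 -4[1]-1 -5[0]+1*
p2 X@[0] terminal -1; root [5] d5

PV length from [5]: 1 ply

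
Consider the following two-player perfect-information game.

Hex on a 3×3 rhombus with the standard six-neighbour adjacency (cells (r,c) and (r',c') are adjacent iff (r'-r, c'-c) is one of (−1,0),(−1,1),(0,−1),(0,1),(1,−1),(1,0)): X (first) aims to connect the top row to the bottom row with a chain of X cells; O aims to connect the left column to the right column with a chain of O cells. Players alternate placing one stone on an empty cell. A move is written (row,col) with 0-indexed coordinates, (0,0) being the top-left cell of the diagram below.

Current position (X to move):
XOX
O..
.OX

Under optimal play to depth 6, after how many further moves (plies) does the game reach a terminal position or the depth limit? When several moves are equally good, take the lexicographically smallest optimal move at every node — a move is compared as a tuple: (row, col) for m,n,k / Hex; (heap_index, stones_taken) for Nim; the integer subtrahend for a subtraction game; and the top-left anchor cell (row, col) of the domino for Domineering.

p1 X@[XOX/O../.OX]: (1,1)[XOX/OX./.OX]+1* (1,2)[XOX/O.X/.OX]+1 (2,0)[XOX/O../XOX]+1
p2 O@[XOX/OX./.OX]: (1,2)[XOX/OXO/.OX]-1* (2,0)[XOX/OX./OOX]-1
p3 X@[XOX/OXO/.OX]: (2,0)[XOX/OXO/XOX]+1*
p4 O@[XOX/OXO/XOX] terminal -1; root [XOX/O../.OX] d6

PV length from [XOX/O../.OX]: 3 plies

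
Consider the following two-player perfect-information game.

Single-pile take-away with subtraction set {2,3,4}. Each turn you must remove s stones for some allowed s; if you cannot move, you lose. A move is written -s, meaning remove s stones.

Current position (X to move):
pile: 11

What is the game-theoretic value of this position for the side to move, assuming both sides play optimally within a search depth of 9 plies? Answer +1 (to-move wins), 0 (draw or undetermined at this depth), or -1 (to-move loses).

p1 X@[11]: -2[9]-1 -3[8]-1 -4[7]+1*
p2 O@[7]: -2[5]-1* -3[4]-1 -4[3]-1
p3 X@[5]: -2[3]-1 -3[2]-1 -4[1]+1*
p4 O@[1] terminal -1; root [11] d9

value(11, X) = +1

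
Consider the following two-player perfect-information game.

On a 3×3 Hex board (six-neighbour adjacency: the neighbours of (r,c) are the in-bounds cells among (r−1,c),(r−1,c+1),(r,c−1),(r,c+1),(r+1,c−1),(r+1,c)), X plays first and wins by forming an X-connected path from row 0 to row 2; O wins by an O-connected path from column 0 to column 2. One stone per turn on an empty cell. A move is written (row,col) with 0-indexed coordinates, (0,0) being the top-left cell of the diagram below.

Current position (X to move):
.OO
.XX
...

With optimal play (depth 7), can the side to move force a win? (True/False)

X winning at [.OO/.XX/...]: False

[.OO/.XX/...] X move#1: (0,0):-1/XOO/.XX/...*, (1,0):-1/.OO/XXX/..., (2,0):-1/.OO/.XX/X.., (2,1):-1/.OO/.XX/.X., (2,2):-1/.OO/.XX/..X
[XOO/.XX/...] O move#2: (1,0):+1/XOO/OXX/...*, (2,0):-1/XOO/.XX/O.., (2,1):-1/XOO/.XX/.O., (2,2):-1/XOO/.XX/..O
[XOO/OXX/...] end (terminal -1, X#3); searched .OO/.XX/... to 7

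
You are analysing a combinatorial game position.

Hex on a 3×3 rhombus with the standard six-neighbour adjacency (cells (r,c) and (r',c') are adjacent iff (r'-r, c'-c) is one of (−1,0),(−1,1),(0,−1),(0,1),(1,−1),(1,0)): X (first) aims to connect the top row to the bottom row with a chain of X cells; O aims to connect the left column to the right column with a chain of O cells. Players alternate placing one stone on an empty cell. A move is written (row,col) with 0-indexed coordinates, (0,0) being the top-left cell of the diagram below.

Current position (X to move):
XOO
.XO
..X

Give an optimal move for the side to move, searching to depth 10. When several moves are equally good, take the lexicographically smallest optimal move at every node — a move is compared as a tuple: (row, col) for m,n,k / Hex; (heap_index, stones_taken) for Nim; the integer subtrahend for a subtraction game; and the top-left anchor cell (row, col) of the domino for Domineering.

X's best at [XOO/.XO/..X]: (1,0)

ply 1, X at XOO/.XO/..X | (1,0)=+1→XOO/XXO/..X*; (2,0)=-1→XOO/.XO/X.X; (2,1)=-1→XOO/.XO/.XX
ply 2, O at XOO/XXO/..X | (2,0)=-1→XOO/XXO/O.X*; (2,1)=-1→XOO/XXO/.OX
ply 3, X at XOO/XXO/O.X | (2,1)=+1→XOO/XXO/OXX*
ply 4: XOO/XXO/OXX is terminal -1 (O); from XOO/.XO/..X depth 10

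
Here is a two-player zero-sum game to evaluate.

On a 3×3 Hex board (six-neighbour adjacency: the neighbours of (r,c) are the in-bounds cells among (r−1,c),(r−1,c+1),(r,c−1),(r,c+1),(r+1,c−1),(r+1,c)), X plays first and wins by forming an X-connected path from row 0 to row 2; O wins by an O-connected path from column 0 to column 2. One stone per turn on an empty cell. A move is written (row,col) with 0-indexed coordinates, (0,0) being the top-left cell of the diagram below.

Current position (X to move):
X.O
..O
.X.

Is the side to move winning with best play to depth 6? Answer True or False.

X winning at [X.O/..O/.X.]: True

[X.O/..O/.X.] X move#1: (0,1):-1/XXO/..O/.X., (1,0):+1/X.O/X.O/.X.*, (1,1):+1/X.O/.XO/.X., (2,0):-1/X.O/..O/XX., (2,2):-1/X.O/..O/.XX
[X.O/X.O/.X.] O move#2: (0,1):-1/XOO/X.O/.X.*, (1,1):-1/X.O/XOO/.X., (2,0):-1/X.O/X.O/OX., (2,2):-1/X.O/X.O/.XO
[XOO/X.O/.X.] X move#3: (1,1):+1/XOO/XXO/.X.*, (2,0):+1/XOO/X.O/XX., (2,2):+1/XOO/X.O/.XX
[XOO/XXO/.X.] end (terminal -1, O#4); searched X.O/..O/.X. to 6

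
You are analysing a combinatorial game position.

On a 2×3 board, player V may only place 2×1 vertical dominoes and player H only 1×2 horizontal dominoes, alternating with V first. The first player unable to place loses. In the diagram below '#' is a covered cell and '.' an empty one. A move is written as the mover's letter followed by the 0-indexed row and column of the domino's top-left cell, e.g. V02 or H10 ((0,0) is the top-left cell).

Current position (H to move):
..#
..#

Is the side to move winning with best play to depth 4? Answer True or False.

H winning at [..#/..#]: True

[..#/..#] H move#1: H00:+1/###/..#*, H10:+1/..#/###
[###/..#] end (terminal -1, V#2); searched ..#/..# to 4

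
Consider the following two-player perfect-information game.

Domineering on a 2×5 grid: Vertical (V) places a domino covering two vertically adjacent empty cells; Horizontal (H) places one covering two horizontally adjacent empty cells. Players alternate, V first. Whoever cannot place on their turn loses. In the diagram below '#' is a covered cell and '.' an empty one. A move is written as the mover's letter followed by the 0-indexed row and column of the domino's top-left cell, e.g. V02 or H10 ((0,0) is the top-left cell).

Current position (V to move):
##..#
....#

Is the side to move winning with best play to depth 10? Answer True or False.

V winning at [##..#/....#]: True

ply 1, V at ##..#/....# | V02=+1→###.#/..#.#*; V03=-1→##.##/...##
ply 2, H at ###.#/..#.# | H10=-1→###.#/###.#*
ply 3, V at ###.#/###.# | V03=+1→#####/#####*
ply 4: #####/##### is terminal -1 (H); from ##..#/....# depth 10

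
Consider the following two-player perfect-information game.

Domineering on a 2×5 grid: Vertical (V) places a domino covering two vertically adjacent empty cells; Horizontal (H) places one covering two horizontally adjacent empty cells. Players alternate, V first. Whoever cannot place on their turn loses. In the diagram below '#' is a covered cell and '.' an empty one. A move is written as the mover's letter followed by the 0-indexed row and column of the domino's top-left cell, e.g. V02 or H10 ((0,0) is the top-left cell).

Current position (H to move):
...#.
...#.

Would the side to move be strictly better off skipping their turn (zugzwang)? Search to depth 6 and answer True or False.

p1 H@[...#./...#.]: H00[##.#./...#.]-1* H01[.###./...#.]-1 H10[...#./##.#.]-1 H11[...#./.###.]-1
p2 V@[##.#./...#.]: V02[####./..##.]+1* V04[##.##/...##]-1
p3 H@[####./..##.]: H10[####./####.]-1*
p4 V@[####./####.]: V04[#####/#####]+1*
p5 H@[#####/#####] terminal -1; root [...#./...#.] d6
suppose H passes — search the same position with V to move:
pass> p1 V@[...#./...#.]: V00[#..#./#..#.]-1 V01[.#.#./.#.#.]+1* V02[..##./..##.]-1 V04[...##/...##]-1
pass> p2 H@[.#.#./.#.#.] terminal -1; root [...#./...#.] d6
for H: play -1, pass -1

zugzwang(...#./...#., H) = False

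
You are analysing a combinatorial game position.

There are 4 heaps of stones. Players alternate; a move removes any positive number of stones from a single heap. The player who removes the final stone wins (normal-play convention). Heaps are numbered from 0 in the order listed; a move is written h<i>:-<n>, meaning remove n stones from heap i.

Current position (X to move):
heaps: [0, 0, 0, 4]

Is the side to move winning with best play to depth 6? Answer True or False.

X winning at [(0,0,0,4)]: True

ply 1, X at (0,0,0,4) | h3:-1=-1→(0,0,0,3); h3:-2=-1→(0,0,0,2); h3:-3=-1→(0,0,0,1); h3:-4=+1→(0,0,0,0)*
ply 2: (0,0,0,0) is terminal -1 (O); from (0,0,0,4) depth 6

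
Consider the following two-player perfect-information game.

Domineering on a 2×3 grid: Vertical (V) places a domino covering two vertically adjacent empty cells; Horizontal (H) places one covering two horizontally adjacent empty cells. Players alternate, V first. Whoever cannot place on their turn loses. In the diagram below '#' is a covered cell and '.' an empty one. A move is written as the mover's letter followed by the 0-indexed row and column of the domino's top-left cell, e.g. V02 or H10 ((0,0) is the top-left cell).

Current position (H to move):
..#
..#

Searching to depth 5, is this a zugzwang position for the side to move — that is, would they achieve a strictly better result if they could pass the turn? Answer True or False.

zugzwang(..#/..#, H) = False

p1 H@[..#/..#]: H00[###/..#]+1* H10[..#/###]+1
p2 V@[###/..#] terminal -1; root [..#/..#] d5
suppose H passes — search the same position with V to move:
pass> p1 V@[..#/..#]: V00[#.#/#.#]+1* V01[.##/.##]+1
pass> p2 H@[#.#/#.#] terminal -1; root [..#/..#] d5
for H: play +1, pass -1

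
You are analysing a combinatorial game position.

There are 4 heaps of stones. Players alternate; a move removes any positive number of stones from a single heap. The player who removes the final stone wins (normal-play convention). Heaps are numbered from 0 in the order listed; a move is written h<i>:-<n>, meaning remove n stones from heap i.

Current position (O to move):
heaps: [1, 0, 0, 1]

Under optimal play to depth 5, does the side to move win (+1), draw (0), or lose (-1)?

p1 O@[(1,0,0,1)]: h0:-1[(0,0,0,1)]-1* h3:-1[(1,0,0,0)]-1
p2 X@[(0,0,0,1)]: h3:-1[(0,0,0,0)]+1*
p3 O@[(0,0,0,0)] terminal -1; root [(1,0,0,1)] d5

value((1,0,0,1), O) = -1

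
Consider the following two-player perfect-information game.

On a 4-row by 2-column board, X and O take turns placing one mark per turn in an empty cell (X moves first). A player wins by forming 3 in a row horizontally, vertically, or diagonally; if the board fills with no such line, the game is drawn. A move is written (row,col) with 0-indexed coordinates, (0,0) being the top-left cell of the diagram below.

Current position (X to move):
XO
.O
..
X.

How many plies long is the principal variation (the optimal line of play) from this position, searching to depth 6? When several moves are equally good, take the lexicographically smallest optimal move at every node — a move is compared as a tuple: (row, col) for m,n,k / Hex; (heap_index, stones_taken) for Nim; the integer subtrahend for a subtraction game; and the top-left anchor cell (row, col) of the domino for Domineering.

p1 X@[XO/.O/../X.]: (1,0)[XO/XO/../X.]-1 (2,0)[XO/.O/X./X.]-1 (2,1)[XO/.O/.X/X.]+0* (3,1)[XO/.O/../XX]-1
p2 O@[XO/.O/.X/X.]: (1,0)[XO/OO/.X/X.]+0* (2,0)[XO/.O/OX/X.]+0 (3,1)[XO/.O/.X/XO]+0
p3 X@[XO/OO/.X/X.]: (2,0)[XO/OO/XX/X.]+0* (3,1)[XO/OO/.X/XX]+0
p4 O@[XO/OO/XX/X.]: (3,1)[XO/OO/XX/XO]+0*
p5 X@[XO/OO/XX/XO] terminal +0; root [XO/.O/../X.] d6

PV length from [XO/.O/../X.]: 4 plies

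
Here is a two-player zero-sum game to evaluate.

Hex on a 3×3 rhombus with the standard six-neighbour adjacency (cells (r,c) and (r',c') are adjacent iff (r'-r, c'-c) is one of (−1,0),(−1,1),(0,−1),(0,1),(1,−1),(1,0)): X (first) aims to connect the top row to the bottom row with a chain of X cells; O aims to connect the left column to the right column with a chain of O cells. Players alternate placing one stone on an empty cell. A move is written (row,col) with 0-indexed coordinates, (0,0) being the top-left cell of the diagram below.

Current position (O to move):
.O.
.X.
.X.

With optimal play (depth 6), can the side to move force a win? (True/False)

p1 O@[.O./.X./.X.]: (0,0)[OO./.X./.X.]-1 (0,2)[.OO/.X./.X.]+1* (1,0)[.O./OX./.X.]-1 (1,2)[.O./.XO/.X.]-1 (2,0)[.O./.X./OX.]-1 (2,2)[.O./.X./.XO]-1
p2 X@[.OO/.X./.X.]: (0,0)[XOO/.X./.X.]-1* (1,0)[.OO/XX./.X.]-1 (1,2)[.OO/.XX/.X.]-1 (2,0)[.OO/.X./XX.]-1 (2,2)[.OO/.X./.XX]-1
p3 O@[XOO/.X./.X.]: (1,0)[XOO/OX./.X.]+1* (1,2)[XOO/.XO/.X.]-1 (2,0)[XOO/.X./OX.]-1 (2,2)[XOO/.X./.XO]-1
p4 X@[XOO/OX./.X.] terminal -1; root [.O./.X./.X.] d6

O winning at [.O./.X./.X.]: True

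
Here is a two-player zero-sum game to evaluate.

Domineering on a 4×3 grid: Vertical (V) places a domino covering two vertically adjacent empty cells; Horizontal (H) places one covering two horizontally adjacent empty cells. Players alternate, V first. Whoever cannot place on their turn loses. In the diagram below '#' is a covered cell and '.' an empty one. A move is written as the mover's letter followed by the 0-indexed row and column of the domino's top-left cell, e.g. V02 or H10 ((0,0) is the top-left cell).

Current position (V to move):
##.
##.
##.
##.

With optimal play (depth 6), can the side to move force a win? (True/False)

V winning at [##./##./##./##.]: True

p1 V@[##./##./##./##.]: V02[###/###/##./##.]+1* V12[##./###/###/##.]+1 V22[##./##./###/###]+1
p2 H@[###/###/##./##.] terminal -1; root [##./##./##./##.] d6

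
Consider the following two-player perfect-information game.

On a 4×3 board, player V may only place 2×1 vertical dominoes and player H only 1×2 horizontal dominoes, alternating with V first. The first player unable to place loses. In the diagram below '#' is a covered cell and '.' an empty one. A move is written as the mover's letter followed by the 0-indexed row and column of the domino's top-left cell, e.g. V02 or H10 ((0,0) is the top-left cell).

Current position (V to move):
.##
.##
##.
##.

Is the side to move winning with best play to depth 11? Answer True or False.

V winning at [.##/.##/##./##.]: True

p1 V@[.##/.##/##./##.]: V00[###/###/##./##.]+1* V22[.##/.##/###/###]+1
p2 H@[###/###/##./##.] terminal -1; root [.##/.##/##./##.] d11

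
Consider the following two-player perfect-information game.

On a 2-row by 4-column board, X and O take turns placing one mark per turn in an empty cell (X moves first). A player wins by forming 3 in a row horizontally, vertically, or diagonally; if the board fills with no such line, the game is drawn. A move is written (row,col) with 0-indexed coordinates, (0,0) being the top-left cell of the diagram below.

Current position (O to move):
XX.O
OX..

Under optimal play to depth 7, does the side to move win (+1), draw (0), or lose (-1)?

value(XX.O/OX.., O) = 0

p1 O@[XX.O/OX..]: (0,2)[XXOO/OX..]+0* (1,2)[XX.O/OXO.]-1 (1,3)[XX.O/OX.O]-1
p2 X@[XXOO/OX..]: (1,2)[XXOO/OXX.]+0* (1,3)[XXOO/OX.X]+0
p3 O@[XXOO/OXX.]: (1,3)[XXOO/OXXO]+0*
p4 X@[XXOO/OXXO] terminal +0; root [XX.O/OX..] d7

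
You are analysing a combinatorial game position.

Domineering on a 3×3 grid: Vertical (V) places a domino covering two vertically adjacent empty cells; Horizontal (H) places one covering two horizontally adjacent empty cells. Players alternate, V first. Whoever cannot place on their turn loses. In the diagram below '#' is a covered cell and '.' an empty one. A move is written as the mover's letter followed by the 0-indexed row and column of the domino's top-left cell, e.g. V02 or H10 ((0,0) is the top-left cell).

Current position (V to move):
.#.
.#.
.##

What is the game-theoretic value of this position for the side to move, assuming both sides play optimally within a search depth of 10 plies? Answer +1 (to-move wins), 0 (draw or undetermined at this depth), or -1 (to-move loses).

[.#./.#./.##] V move#1: V00:+1/##./##./.##*, V02:+1/.##/.##/.##, V10:+1/.#./##./###
[##./##./.##] end (terminal -1, H#2); searched .#./.#./.## to 10

value(.#./.#./.##, V) = +1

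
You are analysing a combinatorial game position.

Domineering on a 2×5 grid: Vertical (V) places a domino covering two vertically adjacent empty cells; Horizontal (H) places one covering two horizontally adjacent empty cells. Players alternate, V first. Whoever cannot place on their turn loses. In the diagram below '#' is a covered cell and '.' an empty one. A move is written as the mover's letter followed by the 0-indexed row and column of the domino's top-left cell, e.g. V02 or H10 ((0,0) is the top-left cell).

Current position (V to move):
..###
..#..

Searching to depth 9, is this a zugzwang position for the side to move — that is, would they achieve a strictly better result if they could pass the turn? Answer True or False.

zugzwang(..###/..#.., V) = False

ply 1, V at ..###/..#.. | V00=+1→#.###/#.#..*; V01=+1→.####/.##..
ply 2, H at #.###/#.#.. | H13=-1→#.###/#.###*
ply 3, V at #.###/#.### | V01=+1→#####/#####*
ply 4: #####/##### is terminal -1 (H); from ..###/..#.. depth 9
pass branch (H moves first from the same position):
  | ply 1, H at ..###/..#.. | H00=+1→#####/..#..*; H10=+1→..###/###..; H13=-1→..###/..###
  | ply 2: #####/..#.. is terminal -1 (V); from ..###/..#.. depth 9
V moving scores +1; V passing scores -1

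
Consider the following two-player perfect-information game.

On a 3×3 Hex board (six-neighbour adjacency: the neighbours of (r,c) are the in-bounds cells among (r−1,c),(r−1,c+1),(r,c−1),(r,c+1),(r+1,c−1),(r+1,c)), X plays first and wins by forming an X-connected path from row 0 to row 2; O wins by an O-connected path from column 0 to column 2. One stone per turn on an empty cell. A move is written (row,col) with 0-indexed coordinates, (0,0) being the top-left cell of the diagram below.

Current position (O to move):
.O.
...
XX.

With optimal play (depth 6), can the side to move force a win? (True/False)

[.O./.../XX.] O move#1: (0,0):-1/OO./.../XX., (0,2):+1/.OO/.../XX.*, (1,0):-1/.O./O../XX., (1,1):+1/.O./.O./XX., (1,2):+1/.O./..O/XX., (2,2):-1/.O./.../XXO
[.OO/.../XX.] X move#2: (0,0):-1/XOO/.../XX.*, (1,0):-1/.OO/X../XX., (1,1):-1/.OO/.X./XX., (1,2):-1/.OO/..X/XX., (2,2):-1/.OO/.../XXX
[XOO/.../XX.] O move#3: (1,0):+1/XOO/O../XX.*, (1,1):-1/XOO/.O./XX., (1,2):-1/XOO/..O/XX., (2,2):-1/XOO/.../XXO
[XOO/O../XX.] end (terminal -1, X#4); searched .O./.../XX. to 6

O winning at [.O./.../XX.]: True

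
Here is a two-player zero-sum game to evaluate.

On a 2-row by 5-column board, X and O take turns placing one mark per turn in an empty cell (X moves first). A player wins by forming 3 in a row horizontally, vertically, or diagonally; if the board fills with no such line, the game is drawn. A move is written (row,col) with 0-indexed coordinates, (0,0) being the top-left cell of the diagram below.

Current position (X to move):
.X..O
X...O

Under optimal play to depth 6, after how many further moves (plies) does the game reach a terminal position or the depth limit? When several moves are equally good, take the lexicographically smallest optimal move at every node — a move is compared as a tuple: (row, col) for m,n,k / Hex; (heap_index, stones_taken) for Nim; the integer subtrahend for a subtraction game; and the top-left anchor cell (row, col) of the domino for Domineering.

PV length from [.X..O/X...O]: 3 plies

[.X..O/X...O] X move#1: (0,0):+0/XX..O/X...O, (0,2):+1/.XX.O/X...O*, (0,3):+0/.X.XO/X...O, (1,1):+0/.X..O/XX..O, (1,2):+1/.X..O/X.X.O, (1,3):+0/.X..O/X..XO
[.XX.O/X...O] O move#2: (0,0):-1/OXX.O/X...O*, (0,3):-1/.XXOO/X...O, (1,1):-1/.XX.O/XO..O, (1,2):-1/.XX.O/X.O.O, (1,3):-1/.XX.O/X..OO
[OXX.O/X...O] X move#3: (0,3):+1/OXXXO/X...O*, (1,1):+1/OXX.O/XX..O, (1,2):+1/OXX.O/X.X.O, (1,3):+0/OXX.O/X..XO
[OXXXO/X...O] end (terminal -1, O#4); searched .X..O/X...O to 6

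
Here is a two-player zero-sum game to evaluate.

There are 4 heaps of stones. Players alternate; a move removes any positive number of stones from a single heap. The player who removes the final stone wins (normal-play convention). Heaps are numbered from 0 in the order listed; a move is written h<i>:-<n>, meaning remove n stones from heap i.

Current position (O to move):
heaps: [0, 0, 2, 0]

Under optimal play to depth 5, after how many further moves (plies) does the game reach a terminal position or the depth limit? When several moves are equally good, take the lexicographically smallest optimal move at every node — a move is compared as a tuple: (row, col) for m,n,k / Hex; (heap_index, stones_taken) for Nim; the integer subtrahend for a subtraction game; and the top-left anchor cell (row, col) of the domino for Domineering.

PV length from [(0,0,2,0)]: 1 ply

p1 O@[(0,0,2,0)]: h2:-1[(0,0,1,0)]-1 h2:-2[(0,0,0,0)]+1*
p2 X@[(0,0,0,0)] terminal -1; root [(0,0,2,0)] d5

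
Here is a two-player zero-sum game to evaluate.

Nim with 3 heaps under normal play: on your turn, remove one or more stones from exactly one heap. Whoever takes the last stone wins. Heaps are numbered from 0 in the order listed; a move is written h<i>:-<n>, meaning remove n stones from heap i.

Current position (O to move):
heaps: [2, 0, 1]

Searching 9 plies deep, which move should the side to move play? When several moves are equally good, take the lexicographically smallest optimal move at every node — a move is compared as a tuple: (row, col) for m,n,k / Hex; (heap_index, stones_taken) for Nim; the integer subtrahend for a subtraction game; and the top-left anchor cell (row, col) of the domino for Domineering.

[(2,0,1)] O move#1: h0:-1:+1/(1,0,1)*, h0:-2:-1/(0,0,1), h2:-1:-1/(2,0,0)
[(1,0,1)] X move#2: h0:-1:-1/(0,0,1)*, h2:-1:-1/(1,0,0)
[(0,0,1)] O move#3: h2:-1:+1/(0,0,0)*
[(0,0,0)] end (terminal -1, X#4); searched (2,0,1) to 9

O's best at [(2,0,1)]: h0:-1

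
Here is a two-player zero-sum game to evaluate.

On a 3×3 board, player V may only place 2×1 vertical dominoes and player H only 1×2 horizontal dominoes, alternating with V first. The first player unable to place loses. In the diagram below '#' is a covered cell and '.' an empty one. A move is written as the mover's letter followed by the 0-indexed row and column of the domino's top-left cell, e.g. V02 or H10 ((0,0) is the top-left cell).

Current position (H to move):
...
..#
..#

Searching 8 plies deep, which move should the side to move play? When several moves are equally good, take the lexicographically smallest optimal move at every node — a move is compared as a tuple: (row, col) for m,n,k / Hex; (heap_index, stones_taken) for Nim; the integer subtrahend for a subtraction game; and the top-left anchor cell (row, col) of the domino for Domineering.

H's best at [.../..#/..#]: H10

ply 1, H at .../..#/..# | H00=-1→##./..#/..#; H01=-1→.##/..#/..#; H10=+1→.../###/..#*; H20=-1→.../..#/###
ply 2: .../###/..# is terminal -1 (V); from .../..#/..# depth 8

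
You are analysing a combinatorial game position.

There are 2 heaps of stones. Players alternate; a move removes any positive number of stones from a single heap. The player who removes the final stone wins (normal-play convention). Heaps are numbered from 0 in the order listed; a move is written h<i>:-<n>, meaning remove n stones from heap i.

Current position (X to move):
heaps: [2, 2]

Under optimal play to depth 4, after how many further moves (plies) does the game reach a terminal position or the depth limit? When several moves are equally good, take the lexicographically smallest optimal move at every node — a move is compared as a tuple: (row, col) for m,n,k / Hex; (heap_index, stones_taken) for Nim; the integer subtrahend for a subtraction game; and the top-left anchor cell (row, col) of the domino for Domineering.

PV length from [(2,2)]: 4 plies

p1 X@[(2,2)]: h0:-1[(1,2)]-1* h0:-2[(0,2)]-1 h1:-1[(2,1)]-1 h1:-2[(2,0)]-1
p2 O@[(1,2)]: h0:-1[(0,2)]-1 h1:-1[(1,1)]+1* h1:-2[(1,0)]-1
p3 X@[(1,1)]: h0:-1[(0,1)]-1* h1:-1[(1,0)]-1
p4 O@[(0,1)]: h1:-1[(0,0)]+1*
p5 X@[(0,0)] terminal -1; root [(2,2)] d4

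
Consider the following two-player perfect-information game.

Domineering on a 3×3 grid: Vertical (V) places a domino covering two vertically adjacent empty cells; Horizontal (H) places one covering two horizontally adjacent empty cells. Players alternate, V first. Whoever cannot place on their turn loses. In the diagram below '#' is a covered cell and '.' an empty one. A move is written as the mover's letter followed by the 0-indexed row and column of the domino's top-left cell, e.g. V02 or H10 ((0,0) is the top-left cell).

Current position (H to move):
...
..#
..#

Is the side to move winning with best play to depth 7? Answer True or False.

p1 H@[.../..#/..#]: H00[##./..#/..#]-1 H01[.##/..#/..#]-1 H10[.../###/..#]+1* H20[.../..#/###]-1
p2 V@[.../###/..#] terminal -1; root [.../..#/..#] d7

H winning at [.../..#/..#]: True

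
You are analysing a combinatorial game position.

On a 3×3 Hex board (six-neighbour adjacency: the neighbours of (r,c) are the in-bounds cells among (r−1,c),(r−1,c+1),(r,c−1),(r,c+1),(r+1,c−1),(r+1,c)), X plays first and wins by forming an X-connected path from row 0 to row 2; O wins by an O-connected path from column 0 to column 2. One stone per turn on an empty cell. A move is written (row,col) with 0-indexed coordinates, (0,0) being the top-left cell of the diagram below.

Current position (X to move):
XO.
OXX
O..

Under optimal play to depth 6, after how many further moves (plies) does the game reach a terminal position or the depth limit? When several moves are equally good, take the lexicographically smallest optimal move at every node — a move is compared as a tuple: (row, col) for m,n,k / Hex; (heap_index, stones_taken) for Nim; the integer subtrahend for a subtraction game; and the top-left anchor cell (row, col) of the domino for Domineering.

PV length from [XO./OXX/O..]: 3 plies

p1 X@[XO./OXX/O..]: (0,2)[XOX/OXX/O..]+1* (2,1)[XO./OXX/OX.]-1 (2,2)[XO./OXX/O.X]-1
p2 O@[XOX/OXX/O..]: (2,1)[XOX/OXX/OO.]-1* (2,2)[XOX/OXX/O.O]-1
p3 X@[XOX/OXX/OO.]: (2,2)[XOX/OXX/OOX]+1*
p4 O@[XOX/OXX/OOX] terminal -1; root [XO./OXX/O..] d6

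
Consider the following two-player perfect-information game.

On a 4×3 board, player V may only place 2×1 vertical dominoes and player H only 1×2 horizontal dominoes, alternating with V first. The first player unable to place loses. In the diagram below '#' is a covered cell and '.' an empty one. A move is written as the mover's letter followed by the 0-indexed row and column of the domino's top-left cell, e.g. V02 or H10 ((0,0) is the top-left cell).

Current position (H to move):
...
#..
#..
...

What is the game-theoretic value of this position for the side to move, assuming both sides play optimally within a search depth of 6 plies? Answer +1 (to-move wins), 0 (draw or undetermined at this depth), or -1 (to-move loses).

p1 H@[.../#../#../...]: H00[##./#../#../...]-1* H01[.##/#../#../...]-1 H11[.../###/#../...]-1 H21[.../#../###/...]-1 H30[.../#../#../##.]-1 H31[.../#../#../.##]-1
p2 V@[##./#../#../...]: V02[###/#.#/#../...]-1 V11[##./##./##./...]+1* V12[##./#.#/#.#/...]+1 V21[##./#../##./.#.]+1 V22[##./#../#.#/..#]+1
p3 H@[##./##./##./...]: H30[##./##./##./##.]-1* H31[##./##./##./.##]-1
p4 V@[##./##./##./##.]: V02[###/###/##./##.]+1* V12[##./###/###/##.]+1 V22[##./##./###/###]+1
p5 H@[###/###/##./##.] terminal -1; root [.../#../#../...] d6

value(.../#../#../..., H) = -1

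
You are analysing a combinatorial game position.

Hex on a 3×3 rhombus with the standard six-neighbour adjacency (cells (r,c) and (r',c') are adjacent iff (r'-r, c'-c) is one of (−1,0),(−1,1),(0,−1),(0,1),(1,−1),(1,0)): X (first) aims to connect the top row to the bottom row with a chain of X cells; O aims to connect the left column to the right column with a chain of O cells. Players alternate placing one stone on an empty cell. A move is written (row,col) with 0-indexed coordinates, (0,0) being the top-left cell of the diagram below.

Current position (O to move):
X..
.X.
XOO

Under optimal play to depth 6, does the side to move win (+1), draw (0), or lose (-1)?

value(X../.X./XOO, O) = -1

[X../.X./XOO] O move#1: (0,1):-1/XO./.X./XOO*, (0,2):-1/X.O/.X./XOO, (1,0):-1/X../OX./XOO, (1,2):-1/X../.XO/XOO
[XO./.X./XOO] X move#2: (0,2):+1/XOX/.X./XOO*, (1,0):+1/XO./XX./XOO, (1,2):+1/XO./.XX/XOO
[XOX/.X./XOO] end (terminal -1, O#3); searched X../.X./XOO to 6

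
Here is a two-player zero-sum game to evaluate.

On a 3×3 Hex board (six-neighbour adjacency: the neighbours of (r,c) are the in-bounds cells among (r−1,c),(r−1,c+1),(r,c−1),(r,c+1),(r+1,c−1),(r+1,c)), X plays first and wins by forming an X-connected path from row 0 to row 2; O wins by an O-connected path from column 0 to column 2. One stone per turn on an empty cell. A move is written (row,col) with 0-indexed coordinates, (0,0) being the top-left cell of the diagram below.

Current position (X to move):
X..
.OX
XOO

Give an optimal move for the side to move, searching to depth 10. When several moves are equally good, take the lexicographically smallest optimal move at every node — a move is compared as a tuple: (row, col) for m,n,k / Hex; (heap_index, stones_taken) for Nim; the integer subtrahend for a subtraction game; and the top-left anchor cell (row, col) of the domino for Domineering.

ply 1, X at X../.OX/XOO | (0,1)=-1→XX./.OX/XOO; (0,2)=-1→X.X/.OX/XOO; (1,0)=+1→X../XOX/XOO*
ply 2: X../XOX/XOO is terminal -1 (O); from X../.OX/XOO depth 10

X's best at [X../.OX/XOO]: (1,0)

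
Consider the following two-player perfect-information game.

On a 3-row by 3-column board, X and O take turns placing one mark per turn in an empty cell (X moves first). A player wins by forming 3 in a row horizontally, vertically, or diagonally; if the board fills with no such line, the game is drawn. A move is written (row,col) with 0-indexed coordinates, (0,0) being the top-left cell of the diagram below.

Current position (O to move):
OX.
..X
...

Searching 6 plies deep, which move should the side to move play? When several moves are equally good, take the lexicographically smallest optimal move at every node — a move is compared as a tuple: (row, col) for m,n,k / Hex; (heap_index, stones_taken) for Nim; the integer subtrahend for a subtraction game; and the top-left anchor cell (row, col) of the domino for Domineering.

O's best at [OX./..X/...]: (2,0)

p1 O@[OX./..X/...]: (0,2)[OXO/..X/...]-1 (1,0)[OX./O.X/...]-1 (1,1)[OX./.OX/...]+0 (2,0)[OX./..X/O..]+1* (2,1)[OX./..X/.O.]+0 (2,2)[OX./..X/..O]-1
p2 X@[OX./..X/O..]: (0,2)[OXX/..X/O..]-1* (1,0)[OX./X.X/O..]-1 (1,1)[OX./.XX/O..]-1 (2,1)[OX./..X/OX.]-1 (2,2)[OX./..X/O.X]-1
p3 O@[OXX/..X/O..]: (1,0)[OXX/O.X/O..]+1* (1,1)[OXX/.OX/O..]-1 (2,1)[OXX/..X/OO.]-1 (2,2)[OXX/..X/O.O]+1
p4 X@[OXX/O.X/O..] terminal -1; root [OX./..X/...] d6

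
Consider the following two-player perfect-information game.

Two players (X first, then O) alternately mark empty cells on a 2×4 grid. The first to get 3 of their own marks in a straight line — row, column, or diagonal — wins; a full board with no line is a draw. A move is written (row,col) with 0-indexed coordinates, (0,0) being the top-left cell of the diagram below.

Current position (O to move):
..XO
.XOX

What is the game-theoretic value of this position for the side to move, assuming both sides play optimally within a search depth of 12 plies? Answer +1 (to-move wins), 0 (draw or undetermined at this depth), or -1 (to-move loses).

value(..XO/.XOX, O) = 0

[..XO/.XOX] O move#1: (0,0):+0/O.XO/.XOX*, (0,1):+0/.OXO/.XOX, (1,0):+0/..XO/OXOX
[O.XO/.XOX] X move#2: (0,1):+0/OXXO/.XOX*, (1,0):+0/O.XO/XXOX
[OXXO/.XOX] O move#3: (1,0):+0/OXXO/OXOX*
[OXXO/OXOX] end (terminal +0, X#4); searched ..XO/.XOX to 12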